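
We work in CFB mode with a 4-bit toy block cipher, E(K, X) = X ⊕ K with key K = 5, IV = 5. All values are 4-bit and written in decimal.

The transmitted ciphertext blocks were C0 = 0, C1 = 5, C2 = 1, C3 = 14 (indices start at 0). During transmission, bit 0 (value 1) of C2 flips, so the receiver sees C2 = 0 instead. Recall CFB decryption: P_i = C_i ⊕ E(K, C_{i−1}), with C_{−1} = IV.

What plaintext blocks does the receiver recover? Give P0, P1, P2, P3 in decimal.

Only C2 changed, to 0. In CFB, a change in C_i flips the same bit in P_i and garbles P_{i+1}. Decrypting the received ciphertext:
P0: E(K, 5) = 0; 0 ⊕ 0 = 0.
P1: E(K, 0) = 5; 5 ⊕ 5 = 0.
P2: E(K, 5) = 0; 0 ⊕ 0 = 0.
P3: E(K, 0) = 5; 14 ⊕ 5 = 11.
Blocks that differ from the original plaintext: P2, P3.

P0 = 0, P1 = 0, P2 = 0, P3 = 11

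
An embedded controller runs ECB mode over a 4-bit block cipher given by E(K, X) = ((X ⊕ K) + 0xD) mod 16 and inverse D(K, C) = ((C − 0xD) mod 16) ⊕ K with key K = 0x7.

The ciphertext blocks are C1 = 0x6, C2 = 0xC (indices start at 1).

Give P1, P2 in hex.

ECB decryption: P_i = D(K, C_i).
P1: D(K, 0x6) = 0xE.
P2: D(K, 0xC) = 0x8.

P1 = 0xE, P2 = 0x8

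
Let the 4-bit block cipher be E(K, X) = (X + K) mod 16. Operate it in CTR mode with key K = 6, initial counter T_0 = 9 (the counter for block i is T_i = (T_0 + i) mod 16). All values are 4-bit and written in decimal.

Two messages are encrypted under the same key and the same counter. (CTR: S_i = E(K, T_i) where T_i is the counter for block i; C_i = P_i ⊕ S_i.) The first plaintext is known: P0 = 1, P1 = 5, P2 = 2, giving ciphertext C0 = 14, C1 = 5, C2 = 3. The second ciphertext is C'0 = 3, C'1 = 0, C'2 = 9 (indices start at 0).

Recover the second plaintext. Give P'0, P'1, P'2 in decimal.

In CTR with a reused counter, both messages share the same keystream S_i, so C_i ⊕ C'_i = P_i ⊕ P'_i and thus P'_i = P_i ⊕ C_i ⊕ C'_i.
P'0: 1 ⊕ 14 ⊕ 3 = 12.
P'1: 5 ⊕ 5 ⊕ 0 = 0.
P'2: 2 ⊕ 3 ⊕ 9 = 8.

P'0 = 12, P'1 = 0, P'2 = 8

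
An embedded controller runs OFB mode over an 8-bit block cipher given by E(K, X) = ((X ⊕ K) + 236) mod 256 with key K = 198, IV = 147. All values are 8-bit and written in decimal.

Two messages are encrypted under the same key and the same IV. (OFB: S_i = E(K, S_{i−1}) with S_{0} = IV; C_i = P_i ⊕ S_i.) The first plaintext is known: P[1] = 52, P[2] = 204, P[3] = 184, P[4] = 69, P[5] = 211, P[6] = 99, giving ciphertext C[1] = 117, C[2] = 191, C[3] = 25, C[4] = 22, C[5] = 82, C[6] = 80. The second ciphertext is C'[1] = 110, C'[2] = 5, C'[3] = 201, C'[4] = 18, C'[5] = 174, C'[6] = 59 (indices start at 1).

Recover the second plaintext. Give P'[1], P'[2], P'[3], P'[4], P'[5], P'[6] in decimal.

In OFB with a reused IV, both messages share the same keystream S_i, so C_i ⊕ C'_i = P_i ⊕ P'_i and thus P'_i = P_i ⊕ C_i ⊕ C'_i.
P'[1]: 52 ⊕ 117 ⊕ 110 = 47.
P'[2]: 204 ⊕ 191 ⊕ 5 = 118.
P'[3]: 184 ⊕ 25 ⊕ 201 = 104.
P'[4]: 69 ⊕ 22 ⊕ 18 = 65.
P'[5]: 211 ⊕ 82 ⊕ 174 = 47.
P'[6]: 99 ⊕ 80 ⊕ 59 = 8.

P'[1] = 47, P'[2] = 118, P'[3] = 104, P'[4] = 65, P'[5] = 47, P'[6] = 8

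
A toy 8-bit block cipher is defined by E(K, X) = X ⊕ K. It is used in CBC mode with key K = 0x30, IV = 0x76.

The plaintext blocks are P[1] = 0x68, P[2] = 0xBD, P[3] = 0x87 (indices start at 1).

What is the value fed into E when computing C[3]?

CBC encryption: C_i = E(K, P_i ⊕ C_{i−1}), with C_{0} = IV.
C[1]: P[1] ⊕ 0x76 = 0x1E; E(K, 0x1E) = 0x2E.
C[2]: P[2] ⊕ 0x2E = 0x93; E(K, 0x93) = 0xA3.
C[3]: P[3] ⊕ 0xA3 = 0x24; E(K, 0x24) = 0x14.
So the input to E for block [3] is 0x24.

0x24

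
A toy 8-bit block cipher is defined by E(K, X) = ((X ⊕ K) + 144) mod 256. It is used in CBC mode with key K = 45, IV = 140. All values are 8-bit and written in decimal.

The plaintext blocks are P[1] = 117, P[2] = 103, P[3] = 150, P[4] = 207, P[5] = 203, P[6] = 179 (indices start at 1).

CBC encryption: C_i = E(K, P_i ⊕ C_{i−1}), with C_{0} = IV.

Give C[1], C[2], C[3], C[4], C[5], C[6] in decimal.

C[1] = 100, C[2] = 190, C[3] = 149, C[4] = 7, C[5] = 113, C[6] = 127

C[1]: P[1] ⊕ 140 = 249; E(K, 249) = 100.
C[2]: P[2] ⊕ 100 = 3; E(K, 3) = 190.
C[3]: P[3] ⊕ 190 = 40; E(K, 40) = 149.
C[4]: P[4] ⊕ 149 = 90; E(K, 90) = 7.
C[5]: P[5] ⊕ 7 = 204; E(K, 204) = 113.
C[6]: P[6] ⊕ 113 = 194; E(K, 194) = 127.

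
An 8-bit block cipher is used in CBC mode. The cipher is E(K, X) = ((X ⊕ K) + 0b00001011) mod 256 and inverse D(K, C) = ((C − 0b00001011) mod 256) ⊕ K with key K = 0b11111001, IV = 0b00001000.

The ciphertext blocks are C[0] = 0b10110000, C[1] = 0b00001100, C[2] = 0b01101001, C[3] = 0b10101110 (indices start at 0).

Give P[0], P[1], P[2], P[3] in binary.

CBC decryption: P_i = D(K, C_i) ⊕ C_{i−1}, with C_{−1} = IV.
P[0]: D(K, 0b10110000) = 0b01011100; 0b01011100 ⊕ 0b00001000 = 0b01010100.
P[1]: D(K, 0b00001100) = 0b11111000; 0b11111000 ⊕ 0b10110000 = 0b01001000.
P[2]: D(K, 0b01101001) = 0b10100111; 0b10100111 ⊕ 0b00001100 = 0b10101011.
P[3]: D(K, 0b10101110) = 0b01011010; 0b01011010 ⊕ 0b01101001 = 0b00110011.

P[0] = 0b01010100, P[1] = 0b01001000, P[2] = 0b10101011, P[3] = 0b00110011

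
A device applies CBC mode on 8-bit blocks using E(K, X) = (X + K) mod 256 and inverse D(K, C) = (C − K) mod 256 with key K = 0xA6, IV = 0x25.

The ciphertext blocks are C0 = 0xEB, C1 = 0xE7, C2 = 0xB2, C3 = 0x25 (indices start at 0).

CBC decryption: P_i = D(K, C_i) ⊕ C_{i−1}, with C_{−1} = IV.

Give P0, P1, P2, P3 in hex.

P0 = 0x60, P1 = 0xAA, P2 = 0xEB, P3 = 0xCD

P0: D(K, 0xEB) = 0x45; 0x45 ⊕ 0x25 = 0x60.
P1: D(K, 0xE7) = 0x41; 0x41 ⊕ 0xEB = 0xAA.
P2: D(K, 0xB2) = 0x0C; 0x0C ⊕ 0xE7 = 0xEB.
P3: D(K, 0x25) = 0x7F; 0x7F ⊕ 0xB2 = 0xCD.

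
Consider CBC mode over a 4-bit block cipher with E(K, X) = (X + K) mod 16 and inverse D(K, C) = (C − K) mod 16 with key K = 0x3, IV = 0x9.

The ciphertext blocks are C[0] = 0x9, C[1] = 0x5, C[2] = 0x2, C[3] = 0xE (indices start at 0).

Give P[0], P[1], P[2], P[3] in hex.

P[0] = 0xF, P[1] = 0xB, P[2] = 0xA, P[3] = 0x9

CBC decryption: P_i = D(K, C_i) ⊕ C_{i−1}, with C_{−1} = IV.
P[0]: D(K, 0x9) = 0x6; 0x6 ⊕ 0x9 = 0xF.
P[1]: D(K, 0x5) = 0x2; 0x2 ⊕ 0x9 = 0xB.
P[2]: D(K, 0x2) = 0xF; 0xF ⊕ 0x5 = 0xA.
P[3]: D(K, 0xE) = 0xB; 0xB ⊕ 0x2 = 0x9.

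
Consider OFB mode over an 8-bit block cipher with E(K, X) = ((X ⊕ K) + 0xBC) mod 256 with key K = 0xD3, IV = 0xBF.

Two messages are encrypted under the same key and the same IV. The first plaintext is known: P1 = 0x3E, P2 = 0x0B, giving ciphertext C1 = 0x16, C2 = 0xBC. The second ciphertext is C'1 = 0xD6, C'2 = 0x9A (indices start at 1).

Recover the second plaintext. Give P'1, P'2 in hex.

P'1 = 0xFE, P'2 = 0x2D

In OFB with a reused IV, both messages share the same keystream S_i, so C_i ⊕ C'_i = P_i ⊕ P'_i and thus P'_i = P_i ⊕ C_i ⊕ C'_i.
P'1: 0x3E ⊕ 0x16 ⊕ 0xD6 = 0xFE.
P'2: 0x0B ⊕ 0xBC ⊕ 0x9A = 0x2D.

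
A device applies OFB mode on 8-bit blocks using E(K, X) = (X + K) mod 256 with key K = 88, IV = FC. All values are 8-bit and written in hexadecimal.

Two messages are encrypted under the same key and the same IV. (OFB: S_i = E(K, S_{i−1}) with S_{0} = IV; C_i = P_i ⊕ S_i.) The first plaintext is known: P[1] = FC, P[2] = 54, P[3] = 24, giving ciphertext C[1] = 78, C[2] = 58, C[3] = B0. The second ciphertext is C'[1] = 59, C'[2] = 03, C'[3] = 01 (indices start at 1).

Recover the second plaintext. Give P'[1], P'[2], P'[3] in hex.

In OFB with a reused IV, both messages share the same keystream S_i, so C_i ⊕ C'_i = P_i ⊕ P'_i and thus P'_i = P_i ⊕ C_i ⊕ C'_i.
P'[1]: FC ⊕ 78 ⊕ 59 = DD.
P'[2]: 54 ⊕ 58 ⊕ 03 = 0F.
P'[3]: 24 ⊕ B0 ⊕ 01 = 95.

P'[1] = DD, P'[2] = 0F, P'[3] = 95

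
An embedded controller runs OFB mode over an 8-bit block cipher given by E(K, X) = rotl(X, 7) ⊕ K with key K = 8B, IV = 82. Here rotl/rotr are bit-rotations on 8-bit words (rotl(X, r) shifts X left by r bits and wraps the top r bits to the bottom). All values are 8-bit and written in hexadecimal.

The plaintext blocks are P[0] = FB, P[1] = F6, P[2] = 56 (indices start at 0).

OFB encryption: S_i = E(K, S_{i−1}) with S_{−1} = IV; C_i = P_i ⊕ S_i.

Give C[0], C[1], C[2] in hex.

C[0] = 31, C[1] = 18, C[2] = AA

C[0]: S = E(K, 82) = CA; FB ⊕ CA = 31.
C[1]: S = E(K, CA) = EE; F6 ⊕ EE = 18.
C[2]: S = E(K, EE) = FC; 56 ⊕ FC = AA.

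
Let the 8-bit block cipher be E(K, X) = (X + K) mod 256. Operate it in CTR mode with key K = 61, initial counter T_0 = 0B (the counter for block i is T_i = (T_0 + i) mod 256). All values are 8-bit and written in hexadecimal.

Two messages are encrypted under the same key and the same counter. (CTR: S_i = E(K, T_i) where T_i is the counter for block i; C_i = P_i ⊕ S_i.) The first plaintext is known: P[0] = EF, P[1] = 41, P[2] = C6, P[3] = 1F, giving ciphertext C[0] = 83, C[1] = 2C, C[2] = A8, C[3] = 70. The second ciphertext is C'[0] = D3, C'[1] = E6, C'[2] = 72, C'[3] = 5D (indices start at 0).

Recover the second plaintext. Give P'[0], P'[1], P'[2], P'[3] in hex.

In CTR with a reused counter, both messages share the same keystream S_i, so C_i ⊕ C'_i = P_i ⊕ P'_i and thus P'_i = P_i ⊕ C_i ⊕ C'_i.
P'[0]: EF ⊕ 83 ⊕ D3 = BF.
P'[1]: 41 ⊕ 2C ⊕ E6 = 8B.
P'[2]: C6 ⊕ A8 ⊕ 72 = 1C.
P'[3]: 1F ⊕ 70 ⊕ 5D = 32.

P'[0] = BF, P'[1] = 8B, P'[2] = 1C, P'[3] = 32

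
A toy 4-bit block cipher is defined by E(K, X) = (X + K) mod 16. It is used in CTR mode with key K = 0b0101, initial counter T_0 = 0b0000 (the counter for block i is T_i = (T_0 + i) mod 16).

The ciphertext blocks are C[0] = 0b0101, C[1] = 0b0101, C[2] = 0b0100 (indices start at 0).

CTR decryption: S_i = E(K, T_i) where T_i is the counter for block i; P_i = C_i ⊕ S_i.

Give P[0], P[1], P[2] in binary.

P[0]: T = 0b0000, S = E(K, T) = 0b0101; 0b0101 ⊕ 0b0101 = 0b0000.
P[1]: T = 0b0001, S = E(K, T) = 0b0110; 0b0101 ⊕ 0b0110 = 0b0011.
P[2]: T = 0b0010, S = E(K, T) = 0b0111; 0b0100 ⊕ 0b0111 = 0b0011.

P[0] = 0b0000, P[1] = 0b0011, P[2] = 0b0011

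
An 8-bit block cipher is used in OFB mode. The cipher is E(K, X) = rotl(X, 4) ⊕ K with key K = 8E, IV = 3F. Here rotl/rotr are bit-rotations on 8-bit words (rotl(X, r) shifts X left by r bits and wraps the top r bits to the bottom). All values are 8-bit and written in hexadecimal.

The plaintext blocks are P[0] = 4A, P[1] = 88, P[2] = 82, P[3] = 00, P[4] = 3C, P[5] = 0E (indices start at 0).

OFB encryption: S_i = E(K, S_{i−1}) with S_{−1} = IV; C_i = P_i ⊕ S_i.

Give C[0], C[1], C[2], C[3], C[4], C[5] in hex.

C[0] = 37, C[1] = D1, C[2] = 99, C[3] = 3F, C[4] = 41, C[5] = 57

C[0]: S = E(K, 3F) = 7D; 4A ⊕ 7D = 37.
C[1]: S = E(K, 7D) = 59; 88 ⊕ 59 = D1.
C[2]: S = E(K, 59) = 1B; 82 ⊕ 1B = 99.
C[3]: S = E(K, 1B) = 3F; 00 ⊕ 3F = 3F.
C[4]: S = E(K, 3F) = 7D; 3C ⊕ 7D = 41.
C[5]: S = E(K, 7D) = 59; 0E ⊕ 59 = 57.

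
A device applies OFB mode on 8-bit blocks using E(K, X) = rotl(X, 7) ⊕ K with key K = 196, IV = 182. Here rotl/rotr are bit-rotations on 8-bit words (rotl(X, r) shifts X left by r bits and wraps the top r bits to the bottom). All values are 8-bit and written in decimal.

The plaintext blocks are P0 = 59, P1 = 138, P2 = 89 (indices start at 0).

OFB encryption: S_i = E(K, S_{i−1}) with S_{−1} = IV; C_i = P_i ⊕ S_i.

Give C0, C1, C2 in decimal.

C0: S = E(K, 182) = 159; 59 ⊕ 159 = 164.
C1: S = E(K, 159) = 11; 138 ⊕ 11 = 129.
C2: S = E(K, 11) = 65; 89 ⊕ 65 = 24.

C0 = 164, C1 = 129, C2 = 24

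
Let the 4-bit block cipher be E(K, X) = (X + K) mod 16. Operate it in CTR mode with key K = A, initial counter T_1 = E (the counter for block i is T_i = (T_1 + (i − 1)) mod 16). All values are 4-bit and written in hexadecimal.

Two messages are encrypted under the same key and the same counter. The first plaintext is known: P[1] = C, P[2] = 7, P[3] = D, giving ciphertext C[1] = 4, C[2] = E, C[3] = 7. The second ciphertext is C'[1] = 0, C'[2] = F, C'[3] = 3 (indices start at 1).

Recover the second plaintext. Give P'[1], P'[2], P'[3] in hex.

In CTR with a reused counter, both messages share the same keystream S_i, so C_i ⊕ C'_i = P_i ⊕ P'_i and thus P'_i = P_i ⊕ C_i ⊕ C'_i.
P'[1]: C ⊕ 4 ⊕ 0 = 8.
P'[2]: 7 ⊕ E ⊕ F = 6.
P'[3]: D ⊕ 7 ⊕ 3 = 9.

P'[1] = 8, P'[2] = 6, P'[3] = 9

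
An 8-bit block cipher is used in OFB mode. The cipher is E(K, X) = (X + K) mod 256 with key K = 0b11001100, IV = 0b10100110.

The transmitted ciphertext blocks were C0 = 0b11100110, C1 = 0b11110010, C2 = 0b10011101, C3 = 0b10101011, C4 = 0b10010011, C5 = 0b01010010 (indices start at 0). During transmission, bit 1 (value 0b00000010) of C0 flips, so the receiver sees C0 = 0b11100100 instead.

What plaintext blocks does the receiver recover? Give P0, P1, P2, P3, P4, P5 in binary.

P0 = 0b10010110, P1 = 0b11001100, P2 = 0b10010111, P3 = 0b01111101, P4 = 0b00110001, P5 = 0b00111100

OFB decryption: S_i = E(K, S_{i−1}) with S_{−1} = IV; P_i = C_i ⊕ S_i.
Only C0 changed, to 0b11100100. In OFB, a change in C_i flips the same bit in P_i only; the keystream is unaffected. Decrypting the received ciphertext:
P0: S = E(K, 0b10100110) = 0b01110010; 0b11100100 ⊕ 0b01110010 = 0b10010110.
P1: S = E(K, 0b01110010) = 0b00111110; 0b11110010 ⊕ 0b00111110 = 0b11001100.
P2: S = E(K, 0b00111110) = 0b00001010; 0b10011101 ⊕ 0b00001010 = 0b10010111.
P3: S = E(K, 0b00001010) = 0b11010110; 0b10101011 ⊕ 0b11010110 = 0b01111101.
P4: S = E(K, 0b11010110) = 0b10100010; 0b10010011 ⊕ 0b10100010 = 0b00110001.
P5: S = E(K, 0b10100010) = 0b01101110; 0b01010010 ⊕ 0b01101110 = 0b00111100.
Blocks that differ from the original plaintext: P0.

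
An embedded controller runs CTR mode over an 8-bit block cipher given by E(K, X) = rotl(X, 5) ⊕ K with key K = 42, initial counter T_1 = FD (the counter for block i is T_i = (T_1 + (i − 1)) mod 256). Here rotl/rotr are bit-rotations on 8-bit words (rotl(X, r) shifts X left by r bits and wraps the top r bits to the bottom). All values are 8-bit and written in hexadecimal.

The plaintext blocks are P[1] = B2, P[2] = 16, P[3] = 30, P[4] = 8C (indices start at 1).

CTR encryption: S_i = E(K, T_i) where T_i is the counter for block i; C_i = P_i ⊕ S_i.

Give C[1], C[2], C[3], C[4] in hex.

C[1]: T = FD, S = E(K, T) = FD; B2 ⊕ FD = 4F.
C[2]: T = FE, S = E(K, T) = 9D; 16 ⊕ 9D = 8B.
C[3]: T = FF, S = E(K, T) = BD; 30 ⊕ BD = 8D.
C[4]: T = 00, S = E(K, T) = 42; 8C ⊕ 42 = CE.

C[1] = 4F, C[2] = 8B, C[3] = 8D, C[4] = CE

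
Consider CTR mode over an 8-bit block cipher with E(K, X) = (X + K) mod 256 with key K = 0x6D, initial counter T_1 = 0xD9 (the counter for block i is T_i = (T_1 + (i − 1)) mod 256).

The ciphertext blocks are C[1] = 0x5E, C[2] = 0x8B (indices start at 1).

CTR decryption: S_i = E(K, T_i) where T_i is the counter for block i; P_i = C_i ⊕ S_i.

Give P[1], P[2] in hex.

P[1] = 0x18, P[2] = 0xCC

P[1]: T = 0xD9, S = E(K, T) = 0x46; 0x5E ⊕ 0x46 = 0x18.
P[2]: T = 0xDA, S = E(K, T) = 0x47; 0x8B ⊕ 0x47 = 0xCC.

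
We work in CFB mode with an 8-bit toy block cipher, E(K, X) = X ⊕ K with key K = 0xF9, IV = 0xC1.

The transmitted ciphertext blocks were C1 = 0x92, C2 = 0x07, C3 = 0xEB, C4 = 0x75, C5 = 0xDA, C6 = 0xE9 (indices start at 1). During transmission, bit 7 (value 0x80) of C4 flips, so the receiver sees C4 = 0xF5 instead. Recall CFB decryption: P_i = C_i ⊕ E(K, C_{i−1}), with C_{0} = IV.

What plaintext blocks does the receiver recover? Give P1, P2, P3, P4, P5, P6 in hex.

Only C4 changed, to 0xF5. In CFB, a change in C_i flips the same bit in P_i and garbles P_{i+1}. Decrypting the received ciphertext:
P1: E(K, 0xC1) = 0x38; 0x92 ⊕ 0x38 = 0xAA.
P2: E(K, 0x92) = 0x6B; 0x07 ⊕ 0x6B = 0x6C.
P3: E(K, 0x07) = 0xFE; 0xEB ⊕ 0xFE = 0x15.
P4: E(K, 0xEB) = 0x12; 0xF5 ⊕ 0x12 = 0xE7.
P5: E(K, 0xF5) = 0x0C; 0xDA ⊕ 0x0C = 0xD6.
P6: E(K, 0xDA) = 0x23; 0xE9 ⊕ 0x23 = 0xCA.
Blocks that differ from the original plaintext: P4, P5.

P1 = 0xAA, P2 = 0x6C, P3 = 0x15, P4 = 0xE7, P5 = 0xD6, P6 = 0xCA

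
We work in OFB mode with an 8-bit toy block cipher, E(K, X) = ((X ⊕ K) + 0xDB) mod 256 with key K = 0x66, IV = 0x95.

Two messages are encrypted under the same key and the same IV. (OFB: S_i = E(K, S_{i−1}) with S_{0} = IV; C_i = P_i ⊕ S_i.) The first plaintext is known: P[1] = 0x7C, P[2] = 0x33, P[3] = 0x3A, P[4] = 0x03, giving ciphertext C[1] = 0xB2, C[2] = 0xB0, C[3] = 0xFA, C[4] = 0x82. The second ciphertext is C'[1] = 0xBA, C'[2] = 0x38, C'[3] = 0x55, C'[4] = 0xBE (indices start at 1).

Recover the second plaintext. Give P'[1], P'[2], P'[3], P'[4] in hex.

In OFB with a reused IV, both messages share the same keystream S_i, so C_i ⊕ C'_i = P_i ⊕ P'_i and thus P'_i = P_i ⊕ C_i ⊕ C'_i.
P'[1]: 0x7C ⊕ 0xB2 ⊕ 0xBA = 0x74.
P'[2]: 0x33 ⊕ 0xB0 ⊕ 0x38 = 0xBB.
P'[3]: 0x3A ⊕ 0xFA ⊕ 0x55 = 0x95.
P'[4]: 0x03 ⊕ 0x82 ⊕ 0xBE = 0x3F.

P'[1] = 0x74, P'[2] = 0xBB, P'[3] = 0x95, P'[4] = 0x3F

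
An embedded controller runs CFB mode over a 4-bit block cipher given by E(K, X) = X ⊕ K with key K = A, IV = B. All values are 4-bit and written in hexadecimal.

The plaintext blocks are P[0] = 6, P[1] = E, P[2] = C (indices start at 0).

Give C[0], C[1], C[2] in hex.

C[0] = 7, C[1] = 3, C[2] = 5

CFB encryption: C_i = P_i ⊕ E(K, C_{i−1}), with C_{−1} = IV.
C[0]: E(K, B) = 1; 6 ⊕ 1 = 7.
C[1]: E(K, 7) = D; E ⊕ D = 3.
C[2]: E(K, 3) = 9; C ⊕ 9 = 5.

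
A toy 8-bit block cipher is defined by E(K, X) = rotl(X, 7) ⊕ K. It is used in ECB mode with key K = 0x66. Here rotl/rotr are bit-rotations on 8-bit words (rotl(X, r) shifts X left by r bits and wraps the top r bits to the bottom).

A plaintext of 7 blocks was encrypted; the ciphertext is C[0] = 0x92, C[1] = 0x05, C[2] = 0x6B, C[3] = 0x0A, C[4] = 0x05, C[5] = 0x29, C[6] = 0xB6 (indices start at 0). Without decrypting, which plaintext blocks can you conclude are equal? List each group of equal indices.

ECB encrypts each block independently with the same key, so equal ciphertext blocks imply equal plaintext blocks.
C[1] = C[4] = 0x05, so P[1] = P[4].

P[1] = P[4]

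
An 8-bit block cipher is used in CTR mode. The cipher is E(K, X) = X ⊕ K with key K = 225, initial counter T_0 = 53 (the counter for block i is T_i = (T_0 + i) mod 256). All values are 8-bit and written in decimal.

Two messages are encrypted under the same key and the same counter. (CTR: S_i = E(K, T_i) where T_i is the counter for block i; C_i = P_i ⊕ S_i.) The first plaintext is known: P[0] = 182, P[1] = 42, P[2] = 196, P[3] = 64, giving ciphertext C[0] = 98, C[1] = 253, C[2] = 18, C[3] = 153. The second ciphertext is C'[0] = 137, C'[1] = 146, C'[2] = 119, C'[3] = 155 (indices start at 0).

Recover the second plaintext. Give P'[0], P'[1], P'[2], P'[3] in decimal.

P'[0] = 93, P'[1] = 69, P'[2] = 161, P'[3] = 66

In CTR with a reused counter, both messages share the same keystream S_i, so C_i ⊕ C'_i = P_i ⊕ P'_i and thus P'_i = P_i ⊕ C_i ⊕ C'_i.
P'[0]: 182 ⊕ 98 ⊕ 137 = 93.
P'[1]: 42 ⊕ 253 ⊕ 146 = 69.
P'[2]: 196 ⊕ 18 ⊕ 119 = 161.
P'[3]: 64 ⊕ 153 ⊕ 155 = 66.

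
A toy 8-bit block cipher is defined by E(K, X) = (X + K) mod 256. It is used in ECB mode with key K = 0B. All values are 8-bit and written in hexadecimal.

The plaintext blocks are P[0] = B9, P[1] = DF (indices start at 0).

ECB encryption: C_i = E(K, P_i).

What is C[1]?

C[1]: E(K, DF) = EA.

C[1] = EA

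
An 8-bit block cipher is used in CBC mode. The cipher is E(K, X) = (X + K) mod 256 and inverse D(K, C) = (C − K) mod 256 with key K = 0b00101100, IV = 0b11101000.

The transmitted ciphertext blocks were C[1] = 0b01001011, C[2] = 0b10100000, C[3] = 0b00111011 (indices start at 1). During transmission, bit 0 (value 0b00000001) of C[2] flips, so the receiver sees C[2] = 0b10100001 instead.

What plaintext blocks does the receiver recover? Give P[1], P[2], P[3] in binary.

P[1] = 0b11110111, P[2] = 0b00111110, P[3] = 0b10101110

CBC decryption: P_i = D(K, C_i) ⊕ C_{i−1}, with C_{0} = IV.
Only C[2] changed, to 0b10100001. In CBC, a change in C_i garbles P_i and flips the same bit in P_{i+1}. Decrypting the received ciphertext:
P[1]: D(K, 0b01001011) = 0b00011111; 0b00011111 ⊕ 0b11101000 = 0b11110111.
P[2]: D(K, 0b10100001) = 0b01110101; 0b01110101 ⊕ 0b01001011 = 0b00111110.
P[3]: D(K, 0b00111011) = 0b00001111; 0b00001111 ⊕ 0b10100001 = 0b10101110.
Blocks that differ from the original plaintext: P[2], P[3].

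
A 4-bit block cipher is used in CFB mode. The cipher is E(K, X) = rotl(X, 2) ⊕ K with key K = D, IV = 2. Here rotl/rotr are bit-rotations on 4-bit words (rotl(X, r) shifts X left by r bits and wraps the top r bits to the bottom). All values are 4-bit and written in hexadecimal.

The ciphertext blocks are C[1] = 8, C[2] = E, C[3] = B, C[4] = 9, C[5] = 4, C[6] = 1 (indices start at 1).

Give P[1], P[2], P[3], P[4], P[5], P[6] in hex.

CFB decryption: P_i = C_i ⊕ E(K, C_{i−1}), with C_{0} = IV.
P[1]: E(K, 2) = 5; 8 ⊕ 5 = D.
P[2]: E(K, 8) = F; E ⊕ F = 1.
P[3]: E(K, E) = 6; B ⊕ 6 = D.
P[4]: E(K, B) = 3; 9 ⊕ 3 = A.
P[5]: E(K, 9) = B; 4 ⊕ B = F.
P[6]: E(K, 4) = C; 1 ⊕ C = D.

P[1] = D, P[2] = 1, P[3] = D, P[4] = A, P[5] = F, P[6] = D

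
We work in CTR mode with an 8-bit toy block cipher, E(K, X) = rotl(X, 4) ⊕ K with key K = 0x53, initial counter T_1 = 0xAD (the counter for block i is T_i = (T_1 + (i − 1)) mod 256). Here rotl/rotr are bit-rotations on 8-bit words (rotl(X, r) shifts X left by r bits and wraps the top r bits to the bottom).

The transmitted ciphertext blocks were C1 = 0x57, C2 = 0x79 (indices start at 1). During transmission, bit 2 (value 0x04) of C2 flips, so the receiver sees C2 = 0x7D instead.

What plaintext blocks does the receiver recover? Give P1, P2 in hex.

CTR decryption: S_i = E(K, T_i) where T_i is the counter for block i; P_i = C_i ⊕ S_i.
Only C2 changed, to 0x7D. In CTR, a change in C_i flips the same bit in P_i only; the keystream is unaffected. Decrypting the received ciphertext:
P1: T = 0xAD, S = E(K, T) = 0x89; 0x57 ⊕ 0x89 = 0xDE.
P2: T = 0xAE, S = E(K, T) = 0xB9; 0x7D ⊕ 0xB9 = 0xC4.
Blocks that differ from the original plaintext: P2.

P1 = 0xDE, P2 = 0xC4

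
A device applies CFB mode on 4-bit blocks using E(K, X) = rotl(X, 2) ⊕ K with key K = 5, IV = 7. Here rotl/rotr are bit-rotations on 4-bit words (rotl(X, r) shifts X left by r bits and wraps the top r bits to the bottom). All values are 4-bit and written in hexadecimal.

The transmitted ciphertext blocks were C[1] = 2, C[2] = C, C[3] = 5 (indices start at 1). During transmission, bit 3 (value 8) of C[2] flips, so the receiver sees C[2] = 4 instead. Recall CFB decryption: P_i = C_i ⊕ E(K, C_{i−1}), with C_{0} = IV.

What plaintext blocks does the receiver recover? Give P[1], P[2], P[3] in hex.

Only C[2] changed, to 4. In CFB, a change in C_i flips the same bit in P_i and garbles P_{i+1}. Decrypting the received ciphertext:
P[1]: E(K, 7) = 8; 2 ⊕ 8 = A.
P[2]: E(K, 2) = D; 4 ⊕ D = 9.
P[3]: E(K, 4) = 4; 5 ⊕ 4 = 1.
Blocks that differ from the original plaintext: P[2], P[3].

P[1] = A, P[2] = 9, P[3] = 1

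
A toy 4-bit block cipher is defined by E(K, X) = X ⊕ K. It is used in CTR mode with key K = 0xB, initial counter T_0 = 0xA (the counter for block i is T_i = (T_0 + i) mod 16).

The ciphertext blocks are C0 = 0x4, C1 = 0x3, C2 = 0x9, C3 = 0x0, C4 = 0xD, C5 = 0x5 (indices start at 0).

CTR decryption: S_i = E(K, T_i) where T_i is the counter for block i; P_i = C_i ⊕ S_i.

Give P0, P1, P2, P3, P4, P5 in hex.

P0: T = 0xA, S = E(K, T) = 0x1; 0x4 ⊕ 0x1 = 0x5.
P1: T = 0xB, S = E(K, T) = 0x0; 0x3 ⊕ 0x0 = 0x3.
P2: T = 0xC, S = E(K, T) = 0x7; 0x9 ⊕ 0x7 = 0xE.
P3: T = 0xD, S = E(K, T) = 0x6; 0x0 ⊕ 0x6 = 0x6.
P4: T = 0xE, S = E(K, T) = 0x5; 0xD ⊕ 0x5 = 0x8.
P5: T = 0xF, S = E(K, T) = 0x4; 0x5 ⊕ 0x4 = 0x1.

P0 = 0x5, P1 = 0x3, P2 = 0xE, P3 = 0x6, P4 = 0x8, P5 = 0x1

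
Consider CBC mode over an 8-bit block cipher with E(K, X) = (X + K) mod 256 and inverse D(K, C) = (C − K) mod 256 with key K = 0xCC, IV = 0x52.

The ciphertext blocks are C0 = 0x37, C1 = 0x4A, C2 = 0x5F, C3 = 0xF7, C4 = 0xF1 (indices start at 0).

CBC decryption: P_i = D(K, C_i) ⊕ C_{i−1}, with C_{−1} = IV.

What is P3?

P3 = 0x74

P3: D(K, 0xF7) = 0x2B; 0x2B ⊕ 0x5F = 0x74.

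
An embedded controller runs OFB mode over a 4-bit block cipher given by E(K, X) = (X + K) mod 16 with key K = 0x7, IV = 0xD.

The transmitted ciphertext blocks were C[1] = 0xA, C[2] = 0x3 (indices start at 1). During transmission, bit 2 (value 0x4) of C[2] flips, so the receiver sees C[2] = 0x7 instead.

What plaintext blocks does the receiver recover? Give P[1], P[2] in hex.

OFB decryption: S_i = E(K, S_{i−1}) with S_{0} = IV; P_i = C_i ⊕ S_i.
Only C[2] changed, to 0x7. In OFB, a change in C_i flips the same bit in P_i only; the keystream is unaffected. Decrypting the received ciphertext:
P[1]: S = E(K, 0xD) = 0x4; 0xA ⊕ 0x4 = 0xE.
P[2]: S = E(K, 0x4) = 0xB; 0x7 ⊕ 0xB = 0xC.
Blocks that differ from the original plaintext: P[2].

P[1] = 0xE, P[2] = 0xC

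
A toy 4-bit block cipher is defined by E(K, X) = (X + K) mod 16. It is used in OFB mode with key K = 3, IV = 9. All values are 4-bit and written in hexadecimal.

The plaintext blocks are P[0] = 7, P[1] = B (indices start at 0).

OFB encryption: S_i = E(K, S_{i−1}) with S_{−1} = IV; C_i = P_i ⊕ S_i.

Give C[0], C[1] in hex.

C[0] = B, C[1] = 4

C[0]: S = E(K, 9) = C; 7 ⊕ C = B.
C[1]: S = E(K, C) = F; B ⊕ F = 4.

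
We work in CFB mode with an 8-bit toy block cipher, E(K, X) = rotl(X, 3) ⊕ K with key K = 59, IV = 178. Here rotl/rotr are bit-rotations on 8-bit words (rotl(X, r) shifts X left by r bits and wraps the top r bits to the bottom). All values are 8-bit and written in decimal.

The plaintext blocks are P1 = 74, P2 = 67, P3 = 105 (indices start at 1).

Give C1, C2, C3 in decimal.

C1 = 228, C2 = 95, C3 = 168

CFB encryption: C_i = P_i ⊕ E(K, C_{i−1}), with C_{0} = IV.
C1: E(K, 178) = 174; 74 ⊕ 174 = 228.
C2: E(K, 228) = 28; 67 ⊕ 28 = 95.
C3: E(K, 95) = 193; 105 ⊕ 193 = 168.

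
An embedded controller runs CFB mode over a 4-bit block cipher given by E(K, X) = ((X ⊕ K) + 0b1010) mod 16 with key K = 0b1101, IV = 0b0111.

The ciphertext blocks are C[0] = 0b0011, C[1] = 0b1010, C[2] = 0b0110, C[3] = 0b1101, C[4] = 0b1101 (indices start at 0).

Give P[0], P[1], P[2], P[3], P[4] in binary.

P[0] = 0b0111, P[1] = 0b0010, P[2] = 0b0111, P[3] = 0b1000, P[4] = 0b0111

CFB decryption: P_i = C_i ⊕ E(K, C_{i−1}), with C_{−1} = IV.
P[0]: E(K, 0b0111) = 0b0100; 0b0011 ⊕ 0b0100 = 0b0111.
P[1]: E(K, 0b0011) = 0b1000; 0b1010 ⊕ 0b1000 = 0b0010.
P[2]: E(K, 0b1010) = 0b0001; 0b0110 ⊕ 0b0001 = 0b0111.
P[3]: E(K, 0b0110) = 0b0101; 0b1101 ⊕ 0b0101 = 0b1000.
P[4]: E(K, 0b1101) = 0b1010; 0b1101 ⊕ 0b1010 = 0b0111.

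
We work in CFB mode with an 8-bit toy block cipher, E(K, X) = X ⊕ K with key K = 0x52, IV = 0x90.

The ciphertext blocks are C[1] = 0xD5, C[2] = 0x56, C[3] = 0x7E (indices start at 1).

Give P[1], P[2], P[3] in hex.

P[1] = 0x17, P[2] = 0xD1, P[3] = 0x7A

CFB decryption: P_i = C_i ⊕ E(K, C_{i−1}), with C_{0} = IV.
P[1]: E(K, 0x90) = 0xC2; 0xD5 ⊕ 0xC2 = 0x17.
P[2]: E(K, 0xD5) = 0x87; 0x56 ⊕ 0x87 = 0xD1.
P[3]: E(K, 0x56) = 0x04; 0x7E ⊕ 0x04 = 0x7A.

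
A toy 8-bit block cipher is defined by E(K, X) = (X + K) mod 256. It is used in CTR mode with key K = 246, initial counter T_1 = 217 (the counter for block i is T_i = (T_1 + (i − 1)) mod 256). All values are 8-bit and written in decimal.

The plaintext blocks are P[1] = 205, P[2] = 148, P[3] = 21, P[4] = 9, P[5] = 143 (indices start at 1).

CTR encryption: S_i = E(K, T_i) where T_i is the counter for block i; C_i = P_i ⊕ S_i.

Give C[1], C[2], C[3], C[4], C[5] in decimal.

C[1] = 2, C[2] = 68, C[3] = 196, C[4] = 219, C[5] = 92

C[1]: T = 217, S = E(K, T) = 207; 205 ⊕ 207 = 2.
C[2]: T = 218, S = E(K, T) = 208; 148 ⊕ 208 = 68.
C[3]: T = 219, S = E(K, T) = 209; 21 ⊕ 209 = 196.
C[4]: T = 220, S = E(K, T) = 210; 9 ⊕ 210 = 219.
C[5]: T = 221, S = E(K, T) = 211; 143 ⊕ 211 = 92.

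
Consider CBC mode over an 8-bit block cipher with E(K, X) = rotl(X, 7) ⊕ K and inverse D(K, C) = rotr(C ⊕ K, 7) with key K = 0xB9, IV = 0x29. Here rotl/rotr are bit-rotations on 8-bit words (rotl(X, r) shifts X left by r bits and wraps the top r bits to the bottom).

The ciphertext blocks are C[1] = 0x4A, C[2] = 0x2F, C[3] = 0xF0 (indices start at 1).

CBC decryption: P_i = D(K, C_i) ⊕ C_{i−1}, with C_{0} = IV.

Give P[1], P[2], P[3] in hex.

P[1] = 0xCE, P[2] = 0x67, P[3] = 0xBD

P[1]: D(K, 0x4A) = 0xE7; 0xE7 ⊕ 0x29 = 0xCE.
P[2]: D(K, 0x2F) = 0x2D; 0x2D ⊕ 0x4A = 0x67.
P[3]: D(K, 0xF0) = 0x92; 0x92 ⊕ 0x2F = 0xBD.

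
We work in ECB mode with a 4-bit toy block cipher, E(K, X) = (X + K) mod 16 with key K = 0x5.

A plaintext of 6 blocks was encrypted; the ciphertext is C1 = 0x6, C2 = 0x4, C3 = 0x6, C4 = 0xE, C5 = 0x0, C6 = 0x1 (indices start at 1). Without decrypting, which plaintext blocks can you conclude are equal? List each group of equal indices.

ECB encrypts each block independently with the same key, so equal ciphertext blocks imply equal plaintext blocks.
C1 = C3 = 0x6, so P1 = P3.

P1 = P3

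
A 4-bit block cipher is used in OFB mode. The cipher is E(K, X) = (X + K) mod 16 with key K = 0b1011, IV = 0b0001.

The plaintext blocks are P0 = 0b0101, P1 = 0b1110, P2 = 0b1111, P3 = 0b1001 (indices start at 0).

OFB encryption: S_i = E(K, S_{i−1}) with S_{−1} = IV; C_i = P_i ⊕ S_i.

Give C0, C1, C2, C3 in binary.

C0: S = E(K, 0b0001) = 0b1100; 0b0101 ⊕ 0b1100 = 0b1001.
C1: S = E(K, 0b1100) = 0b0111; 0b1110 ⊕ 0b0111 = 0b1001.
C2: S = E(K, 0b0111) = 0b0010; 0b1111 ⊕ 0b0010 = 0b1101.
C3: S = E(K, 0b0010) = 0b1101; 0b1001 ⊕ 0b1101 = 0b0100.

C0 = 0b1001, C1 = 0b1001, C2 = 0b1101, C3 = 0b0100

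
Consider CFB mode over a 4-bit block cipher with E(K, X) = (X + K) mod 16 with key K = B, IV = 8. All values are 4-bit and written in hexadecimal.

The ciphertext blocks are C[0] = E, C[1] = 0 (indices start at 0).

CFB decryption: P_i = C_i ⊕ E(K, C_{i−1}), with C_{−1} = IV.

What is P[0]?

P[0] = D

P[0]: E(K, 8) = 3; E ⊕ 3 = D.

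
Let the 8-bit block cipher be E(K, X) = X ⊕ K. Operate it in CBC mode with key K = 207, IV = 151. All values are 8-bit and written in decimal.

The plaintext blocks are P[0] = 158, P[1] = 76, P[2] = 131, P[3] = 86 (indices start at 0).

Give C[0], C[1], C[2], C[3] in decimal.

C[0] = 198, C[1] = 69, C[2] = 9, C[3] = 144

CBC encryption: C_i = E(K, P_i ⊕ C_{i−1}), with C_{−1} = IV.
C[0]: P[0] ⊕ 151 = 9; E(K, 9) = 198.
C[1]: P[1] ⊕ 198 = 138; E(K, 138) = 69.
C[2]: P[2] ⊕ 69 = 198; E(K, 198) = 9.
C[3]: P[3] ⊕ 9 = 95; E(K, 95) = 144.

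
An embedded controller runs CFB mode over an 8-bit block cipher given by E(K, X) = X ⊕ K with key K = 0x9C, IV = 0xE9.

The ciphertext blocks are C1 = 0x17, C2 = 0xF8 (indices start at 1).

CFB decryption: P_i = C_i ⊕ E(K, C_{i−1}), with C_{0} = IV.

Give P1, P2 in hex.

P1: E(K, 0xE9) = 0x75; 0x17 ⊕ 0x75 = 0x62.
P2: E(K, 0x17) = 0x8B; 0xF8 ⊕ 0x8B = 0x73.

P1 = 0x62, P2 = 0x73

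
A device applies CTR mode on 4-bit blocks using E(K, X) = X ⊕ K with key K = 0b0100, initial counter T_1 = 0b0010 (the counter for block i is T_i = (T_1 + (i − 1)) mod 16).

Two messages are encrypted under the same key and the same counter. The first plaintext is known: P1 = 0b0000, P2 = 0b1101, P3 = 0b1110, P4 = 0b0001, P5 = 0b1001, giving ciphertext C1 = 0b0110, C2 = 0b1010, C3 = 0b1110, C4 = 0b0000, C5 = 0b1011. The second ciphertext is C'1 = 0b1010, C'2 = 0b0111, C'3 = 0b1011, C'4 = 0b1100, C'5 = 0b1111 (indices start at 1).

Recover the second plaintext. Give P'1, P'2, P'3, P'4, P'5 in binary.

P'1 = 0b1100, P'2 = 0b0000, P'3 = 0b1011, P'4 = 0b1101, P'5 = 0b1101

In CTR with a reused counter, both messages share the same keystream S_i, so C_i ⊕ C'_i = P_i ⊕ P'_i and thus P'_i = P_i ⊕ C_i ⊕ C'_i.
P'1: 0b0000 ⊕ 0b0110 ⊕ 0b1010 = 0b1100.
P'2: 0b1101 ⊕ 0b1010 ⊕ 0b0111 = 0b0000.
P'3: 0b1110 ⊕ 0b1110 ⊕ 0b1011 = 0b1011.
P'4: 0b0001 ⊕ 0b0000 ⊕ 0b1100 = 0b1101.
P'5: 0b1001 ⊕ 0b1011 ⊕ 0b1111 = 0b1101.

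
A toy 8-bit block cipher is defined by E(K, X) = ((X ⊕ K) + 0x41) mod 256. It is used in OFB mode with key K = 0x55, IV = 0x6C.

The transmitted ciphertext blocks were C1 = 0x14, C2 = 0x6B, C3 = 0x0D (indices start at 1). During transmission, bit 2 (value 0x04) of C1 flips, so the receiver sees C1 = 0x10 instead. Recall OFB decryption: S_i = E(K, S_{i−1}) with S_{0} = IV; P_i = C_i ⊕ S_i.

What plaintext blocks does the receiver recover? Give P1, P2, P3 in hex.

P1 = 0x6A, P2 = 0x1B, P3 = 0x6B

Only C1 changed, to 0x10. In OFB, a change in C_i flips the same bit in P_i only; the keystream is unaffected. Decrypting the received ciphertext:
P1: S = E(K, 0x6C) = 0x7A; 0x10 ⊕ 0x7A = 0x6A.
P2: S = E(K, 0x7A) = 0x70; 0x6B ⊕ 0x70 = 0x1B.
P3: S = E(K, 0x70) = 0x66; 0x0D ⊕ 0x66 = 0x6B.
Blocks that differ from the original plaintext: P1.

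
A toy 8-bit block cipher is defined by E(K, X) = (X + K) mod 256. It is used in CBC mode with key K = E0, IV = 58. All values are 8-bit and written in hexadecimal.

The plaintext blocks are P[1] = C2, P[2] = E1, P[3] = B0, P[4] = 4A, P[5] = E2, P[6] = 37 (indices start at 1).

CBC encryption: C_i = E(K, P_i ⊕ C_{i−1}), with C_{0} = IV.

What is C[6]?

C[6] = 14

C[1]: P[1] ⊕ 58 = 9A; E(K, 9A) = 7A.
C[2]: P[2] ⊕ 7A = 9B; E(K, 9B) = 7B.
C[3]: P[3] ⊕ 7B = CB; E(K, CB) = AB.
C[4]: P[4] ⊕ AB = E1; E(K, E1) = C1.
C[5]: P[5] ⊕ C1 = 23; E(K, 23) = 03.
C[6]: P[6] ⊕ 03 = 34; E(K, 34) = 14.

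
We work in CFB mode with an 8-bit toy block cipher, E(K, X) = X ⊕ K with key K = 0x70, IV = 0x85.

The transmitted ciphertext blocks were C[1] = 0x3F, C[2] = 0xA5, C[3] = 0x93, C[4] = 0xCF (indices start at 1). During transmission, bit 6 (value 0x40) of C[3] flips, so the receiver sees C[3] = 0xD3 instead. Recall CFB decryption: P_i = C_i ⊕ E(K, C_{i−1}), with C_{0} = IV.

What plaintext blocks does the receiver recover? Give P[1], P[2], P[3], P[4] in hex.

P[1] = 0xCA, P[2] = 0xEA, P[3] = 0x06, P[4] = 0x6C

Only C[3] changed, to 0xD3. In CFB, a change in C_i flips the same bit in P_i and garbles P_{i+1}. Decrypting the received ciphertext:
P[1]: E(K, 0x85) = 0xF5; 0x3F ⊕ 0xF5 = 0xCA.
P[2]: E(K, 0x3F) = 0x4F; 0xA5 ⊕ 0x4F = 0xEA.
P[3]: E(K, 0xA5) = 0xD5; 0xD3 ⊕ 0xD5 = 0x06.
P[4]: E(K, 0xD3) = 0xA3; 0xCF ⊕ 0xA3 = 0x6C.
Blocks that differ from the original plaintext: P[3], P[4].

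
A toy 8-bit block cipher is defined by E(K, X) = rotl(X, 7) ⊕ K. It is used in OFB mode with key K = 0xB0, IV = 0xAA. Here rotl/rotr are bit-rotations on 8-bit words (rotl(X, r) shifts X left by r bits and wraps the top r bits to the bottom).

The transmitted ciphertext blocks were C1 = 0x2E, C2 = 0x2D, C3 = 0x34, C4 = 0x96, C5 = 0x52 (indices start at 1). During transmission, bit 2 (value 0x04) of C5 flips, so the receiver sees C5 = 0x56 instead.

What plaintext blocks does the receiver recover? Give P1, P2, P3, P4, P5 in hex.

P1 = 0xCB, P2 = 0x6F, P3 = 0xA5, P4 = 0xEE, P5 = 0xDA

OFB decryption: S_i = E(K, S_{i−1}) with S_{0} = IV; P_i = C_i ⊕ S_i.
Only C5 changed, to 0x56. In OFB, a change in C_i flips the same bit in P_i only; the keystream is unaffected. Decrypting the received ciphertext:
P1: S = E(K, 0xAA) = 0xE5; 0x2E ⊕ 0xE5 = 0xCB.
P2: S = E(K, 0xE5) = 0x42; 0x2D ⊕ 0x42 = 0x6F.
P3: S = E(K, 0x42) = 0x91; 0x34 ⊕ 0x91 = 0xA5.
P4: S = E(K, 0x91) = 0x78; 0x96 ⊕ 0x78 = 0xEE.
P5: S = E(K, 0x78) = 0x8C; 0x56 ⊕ 0x8C = 0xDA.
Blocks that differ from the original plaintext: P5.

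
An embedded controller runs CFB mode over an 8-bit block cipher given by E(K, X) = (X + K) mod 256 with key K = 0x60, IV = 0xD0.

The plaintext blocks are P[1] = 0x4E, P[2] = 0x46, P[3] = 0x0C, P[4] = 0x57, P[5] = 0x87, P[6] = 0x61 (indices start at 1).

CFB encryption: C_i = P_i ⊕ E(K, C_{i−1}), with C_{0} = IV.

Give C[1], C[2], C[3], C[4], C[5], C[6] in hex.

C[1]: E(K, 0xD0) = 0x30; 0x4E ⊕ 0x30 = 0x7E.
C[2]: E(K, 0x7E) = 0xDE; 0x46 ⊕ 0xDE = 0x98.
C[3]: E(K, 0x98) = 0xF8; 0x0C ⊕ 0xF8 = 0xF4.
C[4]: E(K, 0xF4) = 0x54; 0x57 ⊕ 0x54 = 0x03.
C[5]: E(K, 0x03) = 0x63; 0x87 ⊕ 0x63 = 0xE4.
C[6]: E(K, 0xE4) = 0x44; 0x61 ⊕ 0x44 = 0x25.

C[1] = 0x7E, C[2] = 0x98, C[3] = 0xF4, C[4] = 0x03, C[5] = 0xE4, C[6] = 0x25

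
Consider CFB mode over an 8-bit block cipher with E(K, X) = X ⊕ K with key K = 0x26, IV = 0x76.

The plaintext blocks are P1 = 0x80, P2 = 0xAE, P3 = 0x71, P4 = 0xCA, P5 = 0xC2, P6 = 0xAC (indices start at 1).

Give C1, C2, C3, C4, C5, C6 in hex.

C1 = 0xD0, C2 = 0x58, C3 = 0x0F, C4 = 0xE3, C5 = 0x07, C6 = 0x8D

CFB encryption: C_i = P_i ⊕ E(K, C_{i−1}), with C_{0} = IV.
C1: E(K, 0x76) = 0x50; 0x80 ⊕ 0x50 = 0xD0.
C2: E(K, 0xD0) = 0xF6; 0xAE ⊕ 0xF6 = 0x58.
C3: E(K, 0x58) = 0x7E; 0x71 ⊕ 0x7E = 0x0F.
C4: E(K, 0x0F) = 0x29; 0xCA ⊕ 0x29 = 0xE3.
C5: E(K, 0xE3) = 0xC5; 0xC2 ⊕ 0xC5 = 0x07.
C6: E(K, 0x07) = 0x21; 0xAC ⊕ 0x21 = 0x8D.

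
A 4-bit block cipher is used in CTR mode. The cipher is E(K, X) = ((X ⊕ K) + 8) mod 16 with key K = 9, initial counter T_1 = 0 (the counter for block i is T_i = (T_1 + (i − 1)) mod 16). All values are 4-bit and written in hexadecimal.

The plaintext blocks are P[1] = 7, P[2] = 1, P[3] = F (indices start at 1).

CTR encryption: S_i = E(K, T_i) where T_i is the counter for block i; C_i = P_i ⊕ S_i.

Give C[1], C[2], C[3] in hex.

C[1]: T = 0, S = E(K, T) = 1; 7 ⊕ 1 = 6.
C[2]: T = 1, S = E(K, T) = 0; 1 ⊕ 0 = 1.
C[3]: T = 2, S = E(K, T) = 3; F ⊕ 3 = C.

C[1] = 6, C[2] = 1, C[3] = C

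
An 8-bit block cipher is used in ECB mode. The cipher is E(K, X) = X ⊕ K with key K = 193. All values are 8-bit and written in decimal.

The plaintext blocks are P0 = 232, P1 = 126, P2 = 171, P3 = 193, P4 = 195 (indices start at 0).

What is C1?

C1 = 191

ECB encryption: C_i = E(K, P_i).
C1: E(K, 126) = 191.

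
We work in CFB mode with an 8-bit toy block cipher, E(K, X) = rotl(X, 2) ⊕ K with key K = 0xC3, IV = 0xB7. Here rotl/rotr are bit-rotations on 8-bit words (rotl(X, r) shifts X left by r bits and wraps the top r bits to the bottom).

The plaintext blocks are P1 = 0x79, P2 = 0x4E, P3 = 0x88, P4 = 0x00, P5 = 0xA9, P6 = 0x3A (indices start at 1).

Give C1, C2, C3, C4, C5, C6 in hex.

C1 = 0x64, C2 = 0x1C, C3 = 0x3B, C4 = 0x2F, C5 = 0xD6, C6 = 0xA2

CFB encryption: C_i = P_i ⊕ E(K, C_{i−1}), with C_{0} = IV.
C1: E(K, 0xB7) = 0x1D; 0x79 ⊕ 0x1D = 0x64.
C2: E(K, 0x64) = 0x52; 0x4E ⊕ 0x52 = 0x1C.
C3: E(K, 0x1C) = 0xB3; 0x88 ⊕ 0xB3 = 0x3B.
C4: E(K, 0x3B) = 0x2F; 0x00 ⊕ 0x2F = 0x2F.
C5: E(K, 0x2F) = 0x7F; 0xA9 ⊕ 0x7F = 0xD6.
C6: E(K, 0xD6) = 0x98; 0x3A ⊕ 0x98 = 0xA2.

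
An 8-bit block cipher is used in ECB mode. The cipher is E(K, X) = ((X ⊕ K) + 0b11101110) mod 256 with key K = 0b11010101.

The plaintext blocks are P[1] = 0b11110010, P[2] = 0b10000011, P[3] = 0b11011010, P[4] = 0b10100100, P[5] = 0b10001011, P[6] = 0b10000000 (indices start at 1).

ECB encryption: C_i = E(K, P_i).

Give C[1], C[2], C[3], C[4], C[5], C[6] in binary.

C[1]: E(K, 0b11110010) = 0b00010101.
C[2]: E(K, 0b10000011) = 0b01000100.
C[3]: E(K, 0b11011010) = 0b11111101.
C[4]: E(K, 0b10100100) = 0b01011111.
C[5]: E(K, 0b10001011) = 0b01001100.
C[6]: E(K, 0b10000000) = 0b01000011.

C[1] = 0b00010101, C[2] = 0b01000100, C[3] = 0b11111101, C[4] = 0b01011111, C[5] = 0b01001100, C[6] = 0b01000011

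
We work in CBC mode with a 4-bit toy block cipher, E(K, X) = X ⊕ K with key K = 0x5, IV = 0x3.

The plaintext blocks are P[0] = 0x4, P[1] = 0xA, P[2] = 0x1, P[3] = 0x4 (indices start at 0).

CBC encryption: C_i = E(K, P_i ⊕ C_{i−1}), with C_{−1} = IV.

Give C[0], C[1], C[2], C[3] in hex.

C[0]: P[0] ⊕ 0x3 = 0x7; E(K, 0x7) = 0x2.
C[1]: P[1] ⊕ 0x2 = 0x8; E(K, 0x8) = 0xD.
C[2]: P[2] ⊕ 0xD = 0xC; E(K, 0xC) = 0x9.
C[3]: P[3] ⊕ 0x9 = 0xD; E(K, 0xD) = 0x8.

C[0] = 0x2, C[1] = 0xD, C[2] = 0x9, C[3] = 0x8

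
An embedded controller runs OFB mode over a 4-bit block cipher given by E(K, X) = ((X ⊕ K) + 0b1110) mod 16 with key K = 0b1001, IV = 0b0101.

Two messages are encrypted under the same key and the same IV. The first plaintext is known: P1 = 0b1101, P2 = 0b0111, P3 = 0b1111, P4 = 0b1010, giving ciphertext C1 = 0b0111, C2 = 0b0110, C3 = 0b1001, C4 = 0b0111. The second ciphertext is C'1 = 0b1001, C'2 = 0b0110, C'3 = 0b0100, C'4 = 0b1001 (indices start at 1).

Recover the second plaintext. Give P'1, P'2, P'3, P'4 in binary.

P'1 = 0b0011, P'2 = 0b0111, P'3 = 0b0010, P'4 = 0b0100

In OFB with a reused IV, both messages share the same keystream S_i, so C_i ⊕ C'_i = P_i ⊕ P'_i and thus P'_i = P_i ⊕ C_i ⊕ C'_i.
P'1: 0b1101 ⊕ 0b0111 ⊕ 0b1001 = 0b0011.
P'2: 0b0111 ⊕ 0b0110 ⊕ 0b0110 = 0b0111.
P'3: 0b1111 ⊕ 0b1001 ⊕ 0b0100 = 0b0010.
P'4: 0b1010 ⊕ 0b0111 ⊕ 0b1001 = 0b0100.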